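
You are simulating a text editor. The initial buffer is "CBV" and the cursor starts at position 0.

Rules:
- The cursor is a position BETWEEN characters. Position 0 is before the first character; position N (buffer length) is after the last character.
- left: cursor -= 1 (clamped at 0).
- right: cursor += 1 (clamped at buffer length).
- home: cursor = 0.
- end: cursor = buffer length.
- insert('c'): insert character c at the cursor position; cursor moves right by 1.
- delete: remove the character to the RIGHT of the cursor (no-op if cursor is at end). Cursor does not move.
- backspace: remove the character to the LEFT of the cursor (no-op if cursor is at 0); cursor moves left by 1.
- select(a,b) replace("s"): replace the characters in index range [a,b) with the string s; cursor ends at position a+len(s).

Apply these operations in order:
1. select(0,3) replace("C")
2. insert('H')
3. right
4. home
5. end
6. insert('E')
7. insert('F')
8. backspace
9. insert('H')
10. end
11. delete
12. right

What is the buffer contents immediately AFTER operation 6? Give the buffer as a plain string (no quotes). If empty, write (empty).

After op 1 (select(0,3) replace("C")): buf='C' cursor=1
After op 2 (insert('H')): buf='CH' cursor=2
After op 3 (right): buf='CH' cursor=2
After op 4 (home): buf='CH' cursor=0
After op 5 (end): buf='CH' cursor=2
After op 6 (insert('E')): buf='CHE' cursor=3

Answer: CHE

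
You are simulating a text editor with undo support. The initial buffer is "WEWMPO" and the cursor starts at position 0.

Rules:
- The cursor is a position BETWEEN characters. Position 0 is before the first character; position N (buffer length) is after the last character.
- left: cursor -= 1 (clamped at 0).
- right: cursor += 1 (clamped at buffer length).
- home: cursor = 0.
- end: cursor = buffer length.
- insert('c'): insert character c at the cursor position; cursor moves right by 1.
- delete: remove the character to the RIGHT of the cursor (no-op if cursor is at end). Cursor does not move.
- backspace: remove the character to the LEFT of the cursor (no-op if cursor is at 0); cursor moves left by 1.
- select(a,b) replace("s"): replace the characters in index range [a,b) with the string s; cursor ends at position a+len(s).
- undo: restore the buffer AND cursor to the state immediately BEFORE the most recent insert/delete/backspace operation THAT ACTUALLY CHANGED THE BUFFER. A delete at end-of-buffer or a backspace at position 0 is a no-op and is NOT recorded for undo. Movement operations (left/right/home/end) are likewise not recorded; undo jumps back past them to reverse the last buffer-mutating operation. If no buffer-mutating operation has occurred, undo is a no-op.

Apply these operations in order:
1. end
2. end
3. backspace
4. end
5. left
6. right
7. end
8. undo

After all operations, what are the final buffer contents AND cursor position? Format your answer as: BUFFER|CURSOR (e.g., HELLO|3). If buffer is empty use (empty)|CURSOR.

After op 1 (end): buf='WEWMPO' cursor=6
After op 2 (end): buf='WEWMPO' cursor=6
After op 3 (backspace): buf='WEWMP' cursor=5
After op 4 (end): buf='WEWMP' cursor=5
After op 5 (left): buf='WEWMP' cursor=4
After op 6 (right): buf='WEWMP' cursor=5
After op 7 (end): buf='WEWMP' cursor=5
After op 8 (undo): buf='WEWMPO' cursor=6

Answer: WEWMPO|6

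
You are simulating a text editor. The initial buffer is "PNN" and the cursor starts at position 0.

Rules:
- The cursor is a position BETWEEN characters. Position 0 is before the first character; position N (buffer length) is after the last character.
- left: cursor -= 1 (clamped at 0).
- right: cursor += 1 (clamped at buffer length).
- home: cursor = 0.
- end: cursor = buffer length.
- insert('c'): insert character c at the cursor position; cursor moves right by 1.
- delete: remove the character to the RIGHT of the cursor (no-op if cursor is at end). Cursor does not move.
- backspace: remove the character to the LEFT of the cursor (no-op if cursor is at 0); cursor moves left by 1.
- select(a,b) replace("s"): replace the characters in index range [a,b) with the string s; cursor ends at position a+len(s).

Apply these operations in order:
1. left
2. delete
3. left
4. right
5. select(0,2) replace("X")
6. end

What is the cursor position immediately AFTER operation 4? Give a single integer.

Answer: 1

Derivation:
After op 1 (left): buf='PNN' cursor=0
After op 2 (delete): buf='NN' cursor=0
After op 3 (left): buf='NN' cursor=0
After op 4 (right): buf='NN' cursor=1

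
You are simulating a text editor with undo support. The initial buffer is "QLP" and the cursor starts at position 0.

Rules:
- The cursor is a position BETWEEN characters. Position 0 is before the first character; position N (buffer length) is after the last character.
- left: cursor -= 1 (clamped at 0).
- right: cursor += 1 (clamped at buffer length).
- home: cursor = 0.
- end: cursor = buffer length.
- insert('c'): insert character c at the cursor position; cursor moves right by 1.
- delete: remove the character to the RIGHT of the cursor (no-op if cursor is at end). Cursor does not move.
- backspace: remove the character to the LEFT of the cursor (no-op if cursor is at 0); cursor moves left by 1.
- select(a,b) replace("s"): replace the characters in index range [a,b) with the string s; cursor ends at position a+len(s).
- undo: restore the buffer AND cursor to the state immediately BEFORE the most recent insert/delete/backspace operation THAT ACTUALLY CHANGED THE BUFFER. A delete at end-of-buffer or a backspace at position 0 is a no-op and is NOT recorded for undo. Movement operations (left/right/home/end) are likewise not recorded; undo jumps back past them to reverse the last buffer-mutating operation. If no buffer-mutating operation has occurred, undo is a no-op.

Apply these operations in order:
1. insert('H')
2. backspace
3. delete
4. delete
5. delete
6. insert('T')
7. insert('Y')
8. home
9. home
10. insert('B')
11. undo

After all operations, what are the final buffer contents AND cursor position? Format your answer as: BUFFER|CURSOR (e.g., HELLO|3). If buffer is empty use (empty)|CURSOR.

Answer: TY|0

Derivation:
After op 1 (insert('H')): buf='HQLP' cursor=1
After op 2 (backspace): buf='QLP' cursor=0
After op 3 (delete): buf='LP' cursor=0
After op 4 (delete): buf='P' cursor=0
After op 5 (delete): buf='(empty)' cursor=0
After op 6 (insert('T')): buf='T' cursor=1
After op 7 (insert('Y')): buf='TY' cursor=2
After op 8 (home): buf='TY' cursor=0
After op 9 (home): buf='TY' cursor=0
After op 10 (insert('B')): buf='BTY' cursor=1
After op 11 (undo): buf='TY' cursor=0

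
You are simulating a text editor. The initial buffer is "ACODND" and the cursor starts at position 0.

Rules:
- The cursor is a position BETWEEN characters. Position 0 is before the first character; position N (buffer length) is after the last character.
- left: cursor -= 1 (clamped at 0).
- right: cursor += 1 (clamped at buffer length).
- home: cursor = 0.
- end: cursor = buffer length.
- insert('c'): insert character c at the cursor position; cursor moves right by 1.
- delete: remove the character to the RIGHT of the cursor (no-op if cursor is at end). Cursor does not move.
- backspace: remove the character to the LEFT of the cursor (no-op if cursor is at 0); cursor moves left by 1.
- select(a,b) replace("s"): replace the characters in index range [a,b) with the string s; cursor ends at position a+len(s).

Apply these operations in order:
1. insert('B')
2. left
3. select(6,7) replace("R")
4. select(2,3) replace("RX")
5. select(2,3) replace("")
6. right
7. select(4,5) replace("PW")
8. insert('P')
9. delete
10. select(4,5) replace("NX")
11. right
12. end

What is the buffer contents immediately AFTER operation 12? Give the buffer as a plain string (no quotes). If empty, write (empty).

After op 1 (insert('B')): buf='BACODND' cursor=1
After op 2 (left): buf='BACODND' cursor=0
After op 3 (select(6,7) replace("R")): buf='BACODNR' cursor=7
After op 4 (select(2,3) replace("RX")): buf='BARXODNR' cursor=4
After op 5 (select(2,3) replace("")): buf='BAXODNR' cursor=2
After op 6 (right): buf='BAXODNR' cursor=3
After op 7 (select(4,5) replace("PW")): buf='BAXOPWNR' cursor=6
After op 8 (insert('P')): buf='BAXOPWPNR' cursor=7
After op 9 (delete): buf='BAXOPWPR' cursor=7
After op 10 (select(4,5) replace("NX")): buf='BAXONXWPR' cursor=6
After op 11 (right): buf='BAXONXWPR' cursor=7
After op 12 (end): buf='BAXONXWPR' cursor=9

Answer: BAXONXWPR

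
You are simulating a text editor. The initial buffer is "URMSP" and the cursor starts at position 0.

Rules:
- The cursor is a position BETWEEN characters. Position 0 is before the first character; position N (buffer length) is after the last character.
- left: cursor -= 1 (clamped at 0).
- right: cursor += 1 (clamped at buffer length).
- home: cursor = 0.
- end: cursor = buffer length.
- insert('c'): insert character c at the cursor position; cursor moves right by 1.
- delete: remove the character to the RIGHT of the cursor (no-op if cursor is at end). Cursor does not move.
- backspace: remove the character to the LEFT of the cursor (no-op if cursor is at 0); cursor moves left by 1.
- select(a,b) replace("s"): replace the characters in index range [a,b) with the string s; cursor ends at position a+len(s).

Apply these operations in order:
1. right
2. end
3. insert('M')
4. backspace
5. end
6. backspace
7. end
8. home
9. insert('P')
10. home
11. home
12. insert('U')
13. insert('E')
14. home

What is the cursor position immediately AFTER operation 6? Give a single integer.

Answer: 4

Derivation:
After op 1 (right): buf='URMSP' cursor=1
After op 2 (end): buf='URMSP' cursor=5
After op 3 (insert('M')): buf='URMSPM' cursor=6
After op 4 (backspace): buf='URMSP' cursor=5
After op 5 (end): buf='URMSP' cursor=5
After op 6 (backspace): buf='URMS' cursor=4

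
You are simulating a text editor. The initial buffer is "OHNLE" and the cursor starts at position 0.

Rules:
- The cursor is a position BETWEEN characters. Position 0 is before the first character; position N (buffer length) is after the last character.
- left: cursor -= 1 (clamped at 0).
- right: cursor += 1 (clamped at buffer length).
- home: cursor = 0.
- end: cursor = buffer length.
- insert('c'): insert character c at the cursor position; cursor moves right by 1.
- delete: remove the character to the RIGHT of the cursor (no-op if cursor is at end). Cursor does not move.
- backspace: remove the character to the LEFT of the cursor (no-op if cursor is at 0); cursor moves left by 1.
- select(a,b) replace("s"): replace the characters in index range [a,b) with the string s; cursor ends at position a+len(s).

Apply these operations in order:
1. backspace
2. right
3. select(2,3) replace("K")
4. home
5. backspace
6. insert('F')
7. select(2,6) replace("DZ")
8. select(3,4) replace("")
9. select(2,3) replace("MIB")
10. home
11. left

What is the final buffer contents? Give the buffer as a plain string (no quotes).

After op 1 (backspace): buf='OHNLE' cursor=0
After op 2 (right): buf='OHNLE' cursor=1
After op 3 (select(2,3) replace("K")): buf='OHKLE' cursor=3
After op 4 (home): buf='OHKLE' cursor=0
After op 5 (backspace): buf='OHKLE' cursor=0
After op 6 (insert('F')): buf='FOHKLE' cursor=1
After op 7 (select(2,6) replace("DZ")): buf='FODZ' cursor=4
After op 8 (select(3,4) replace("")): buf='FOD' cursor=3
After op 9 (select(2,3) replace("MIB")): buf='FOMIB' cursor=5
After op 10 (home): buf='FOMIB' cursor=0
After op 11 (left): buf='FOMIB' cursor=0

Answer: FOMIB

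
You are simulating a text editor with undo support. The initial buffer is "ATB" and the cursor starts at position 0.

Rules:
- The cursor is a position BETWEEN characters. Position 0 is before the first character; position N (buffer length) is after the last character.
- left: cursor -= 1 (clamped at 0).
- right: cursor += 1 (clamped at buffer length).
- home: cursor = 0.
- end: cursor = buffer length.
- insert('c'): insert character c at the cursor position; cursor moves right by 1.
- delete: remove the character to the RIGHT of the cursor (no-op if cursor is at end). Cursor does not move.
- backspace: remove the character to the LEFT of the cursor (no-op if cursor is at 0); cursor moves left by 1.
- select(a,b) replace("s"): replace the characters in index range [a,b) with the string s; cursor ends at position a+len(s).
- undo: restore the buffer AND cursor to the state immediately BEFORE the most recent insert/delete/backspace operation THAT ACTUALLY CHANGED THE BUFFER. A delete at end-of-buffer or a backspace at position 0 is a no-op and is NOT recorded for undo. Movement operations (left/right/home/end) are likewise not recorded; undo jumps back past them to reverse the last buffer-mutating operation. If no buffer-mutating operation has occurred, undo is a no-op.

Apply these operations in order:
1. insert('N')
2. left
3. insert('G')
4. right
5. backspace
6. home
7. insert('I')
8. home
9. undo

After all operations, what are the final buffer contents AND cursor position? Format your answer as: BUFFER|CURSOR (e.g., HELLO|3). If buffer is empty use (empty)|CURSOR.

After op 1 (insert('N')): buf='NATB' cursor=1
After op 2 (left): buf='NATB' cursor=0
After op 3 (insert('G')): buf='GNATB' cursor=1
After op 4 (right): buf='GNATB' cursor=2
After op 5 (backspace): buf='GATB' cursor=1
After op 6 (home): buf='GATB' cursor=0
After op 7 (insert('I')): buf='IGATB' cursor=1
After op 8 (home): buf='IGATB' cursor=0
After op 9 (undo): buf='GATB' cursor=0

Answer: GATB|0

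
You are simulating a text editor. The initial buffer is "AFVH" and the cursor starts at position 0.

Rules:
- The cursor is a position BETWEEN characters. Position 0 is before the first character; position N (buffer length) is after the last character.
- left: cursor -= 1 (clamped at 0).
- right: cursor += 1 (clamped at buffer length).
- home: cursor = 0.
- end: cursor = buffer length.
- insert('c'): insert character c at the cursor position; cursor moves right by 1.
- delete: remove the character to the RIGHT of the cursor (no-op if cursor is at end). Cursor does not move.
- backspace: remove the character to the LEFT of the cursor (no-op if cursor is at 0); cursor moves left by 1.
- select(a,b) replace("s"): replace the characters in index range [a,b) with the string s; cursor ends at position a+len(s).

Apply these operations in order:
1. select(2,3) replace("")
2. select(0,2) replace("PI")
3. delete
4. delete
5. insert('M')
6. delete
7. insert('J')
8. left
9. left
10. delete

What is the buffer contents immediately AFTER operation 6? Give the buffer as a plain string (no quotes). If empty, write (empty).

After op 1 (select(2,3) replace("")): buf='AFH' cursor=2
After op 2 (select(0,2) replace("PI")): buf='PIH' cursor=2
After op 3 (delete): buf='PI' cursor=2
After op 4 (delete): buf='PI' cursor=2
After op 5 (insert('M')): buf='PIM' cursor=3
After op 6 (delete): buf='PIM' cursor=3

Answer: PIM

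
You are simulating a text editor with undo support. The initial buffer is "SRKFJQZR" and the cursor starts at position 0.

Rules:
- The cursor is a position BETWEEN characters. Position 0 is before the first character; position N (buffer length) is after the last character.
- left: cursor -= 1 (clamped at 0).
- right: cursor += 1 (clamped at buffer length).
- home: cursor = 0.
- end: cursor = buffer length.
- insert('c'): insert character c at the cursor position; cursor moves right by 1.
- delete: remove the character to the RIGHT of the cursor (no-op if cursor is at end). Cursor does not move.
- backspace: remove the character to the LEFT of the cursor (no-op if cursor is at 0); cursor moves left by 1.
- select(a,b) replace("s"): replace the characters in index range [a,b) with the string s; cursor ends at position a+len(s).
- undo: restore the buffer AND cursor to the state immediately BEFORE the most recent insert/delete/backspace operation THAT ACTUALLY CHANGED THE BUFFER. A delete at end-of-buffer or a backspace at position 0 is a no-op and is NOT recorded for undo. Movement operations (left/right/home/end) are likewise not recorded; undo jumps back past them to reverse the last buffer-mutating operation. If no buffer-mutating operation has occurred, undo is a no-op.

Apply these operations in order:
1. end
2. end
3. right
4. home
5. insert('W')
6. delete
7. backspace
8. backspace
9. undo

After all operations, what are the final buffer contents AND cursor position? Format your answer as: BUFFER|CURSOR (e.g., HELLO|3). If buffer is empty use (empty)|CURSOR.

After op 1 (end): buf='SRKFJQZR' cursor=8
After op 2 (end): buf='SRKFJQZR' cursor=8
After op 3 (right): buf='SRKFJQZR' cursor=8
After op 4 (home): buf='SRKFJQZR' cursor=0
After op 5 (insert('W')): buf='WSRKFJQZR' cursor=1
After op 6 (delete): buf='WRKFJQZR' cursor=1
After op 7 (backspace): buf='RKFJQZR' cursor=0
After op 8 (backspace): buf='RKFJQZR' cursor=0
After op 9 (undo): buf='WRKFJQZR' cursor=1

Answer: WRKFJQZR|1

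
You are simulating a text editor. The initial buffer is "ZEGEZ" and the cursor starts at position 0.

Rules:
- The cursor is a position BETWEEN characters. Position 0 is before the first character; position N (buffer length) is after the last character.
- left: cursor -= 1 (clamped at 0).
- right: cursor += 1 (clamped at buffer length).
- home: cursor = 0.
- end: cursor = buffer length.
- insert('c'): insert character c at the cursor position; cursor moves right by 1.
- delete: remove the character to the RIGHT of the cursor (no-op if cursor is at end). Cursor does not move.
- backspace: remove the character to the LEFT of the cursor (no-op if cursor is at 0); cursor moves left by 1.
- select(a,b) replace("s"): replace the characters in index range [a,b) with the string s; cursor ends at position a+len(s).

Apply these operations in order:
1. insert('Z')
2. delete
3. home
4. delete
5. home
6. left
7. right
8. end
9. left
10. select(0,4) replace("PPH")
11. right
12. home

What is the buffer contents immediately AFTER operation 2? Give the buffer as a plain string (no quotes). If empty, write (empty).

After op 1 (insert('Z')): buf='ZZEGEZ' cursor=1
After op 2 (delete): buf='ZEGEZ' cursor=1

Answer: ZEGEZ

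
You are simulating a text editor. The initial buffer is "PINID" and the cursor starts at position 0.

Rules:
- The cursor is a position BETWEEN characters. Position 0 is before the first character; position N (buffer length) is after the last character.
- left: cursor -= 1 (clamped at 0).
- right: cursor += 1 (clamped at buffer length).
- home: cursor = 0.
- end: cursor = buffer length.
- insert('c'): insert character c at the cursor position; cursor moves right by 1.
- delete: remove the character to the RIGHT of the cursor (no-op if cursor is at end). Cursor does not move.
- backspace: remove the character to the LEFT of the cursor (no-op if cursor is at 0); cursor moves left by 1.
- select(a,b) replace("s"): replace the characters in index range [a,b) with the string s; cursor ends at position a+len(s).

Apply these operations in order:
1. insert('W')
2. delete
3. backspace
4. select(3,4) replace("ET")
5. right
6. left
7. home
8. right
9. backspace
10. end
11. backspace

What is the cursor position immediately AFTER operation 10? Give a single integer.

Answer: 4

Derivation:
After op 1 (insert('W')): buf='WPINID' cursor=1
After op 2 (delete): buf='WINID' cursor=1
After op 3 (backspace): buf='INID' cursor=0
After op 4 (select(3,4) replace("ET")): buf='INIET' cursor=5
After op 5 (right): buf='INIET' cursor=5
After op 6 (left): buf='INIET' cursor=4
After op 7 (home): buf='INIET' cursor=0
After op 8 (right): buf='INIET' cursor=1
After op 9 (backspace): buf='NIET' cursor=0
After op 10 (end): buf='NIET' cursor=4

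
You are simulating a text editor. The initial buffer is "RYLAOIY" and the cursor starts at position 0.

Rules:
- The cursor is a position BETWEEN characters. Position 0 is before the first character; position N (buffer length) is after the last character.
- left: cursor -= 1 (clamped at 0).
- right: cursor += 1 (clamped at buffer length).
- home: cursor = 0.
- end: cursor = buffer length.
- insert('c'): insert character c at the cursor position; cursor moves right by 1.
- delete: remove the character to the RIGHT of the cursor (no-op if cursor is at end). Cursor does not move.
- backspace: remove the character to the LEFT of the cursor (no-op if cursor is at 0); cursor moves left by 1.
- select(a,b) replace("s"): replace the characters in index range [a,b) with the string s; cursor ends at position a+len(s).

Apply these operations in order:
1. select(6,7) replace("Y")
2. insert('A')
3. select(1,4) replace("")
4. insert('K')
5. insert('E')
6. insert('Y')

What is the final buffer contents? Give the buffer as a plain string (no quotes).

After op 1 (select(6,7) replace("Y")): buf='RYLAOIY' cursor=7
After op 2 (insert('A')): buf='RYLAOIYA' cursor=8
After op 3 (select(1,4) replace("")): buf='ROIYA' cursor=1
After op 4 (insert('K')): buf='RKOIYA' cursor=2
After op 5 (insert('E')): buf='RKEOIYA' cursor=3
After op 6 (insert('Y')): buf='RKEYOIYA' cursor=4

Answer: RKEYOIYA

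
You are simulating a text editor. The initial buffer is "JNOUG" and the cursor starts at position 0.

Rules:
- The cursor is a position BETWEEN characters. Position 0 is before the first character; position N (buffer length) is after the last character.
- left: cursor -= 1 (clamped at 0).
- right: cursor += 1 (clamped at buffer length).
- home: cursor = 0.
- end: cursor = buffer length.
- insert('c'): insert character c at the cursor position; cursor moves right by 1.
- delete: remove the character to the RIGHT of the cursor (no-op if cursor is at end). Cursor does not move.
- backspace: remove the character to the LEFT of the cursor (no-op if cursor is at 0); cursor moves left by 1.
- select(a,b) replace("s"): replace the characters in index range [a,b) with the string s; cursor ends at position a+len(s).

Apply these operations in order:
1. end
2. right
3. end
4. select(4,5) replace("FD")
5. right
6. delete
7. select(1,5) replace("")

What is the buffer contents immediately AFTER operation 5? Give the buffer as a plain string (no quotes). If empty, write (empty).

Answer: JNOUFD

Derivation:
After op 1 (end): buf='JNOUG' cursor=5
After op 2 (right): buf='JNOUG' cursor=5
After op 3 (end): buf='JNOUG' cursor=5
After op 4 (select(4,5) replace("FD")): buf='JNOUFD' cursor=6
After op 5 (right): buf='JNOUFD' cursor=6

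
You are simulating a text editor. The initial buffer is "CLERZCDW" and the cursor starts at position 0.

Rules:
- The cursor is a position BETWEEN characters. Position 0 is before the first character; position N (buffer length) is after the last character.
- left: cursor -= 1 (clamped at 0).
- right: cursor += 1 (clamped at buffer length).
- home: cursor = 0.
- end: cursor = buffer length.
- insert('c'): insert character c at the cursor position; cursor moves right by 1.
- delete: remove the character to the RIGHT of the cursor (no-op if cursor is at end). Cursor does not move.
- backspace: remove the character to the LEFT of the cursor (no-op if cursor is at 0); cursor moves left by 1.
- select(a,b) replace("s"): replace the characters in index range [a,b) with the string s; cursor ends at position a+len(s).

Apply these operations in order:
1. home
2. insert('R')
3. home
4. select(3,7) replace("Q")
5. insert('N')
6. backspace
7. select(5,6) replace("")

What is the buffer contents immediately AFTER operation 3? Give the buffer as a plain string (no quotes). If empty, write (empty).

Answer: RCLERZCDW

Derivation:
After op 1 (home): buf='CLERZCDW' cursor=0
After op 2 (insert('R')): buf='RCLERZCDW' cursor=1
After op 3 (home): buf='RCLERZCDW' cursor=0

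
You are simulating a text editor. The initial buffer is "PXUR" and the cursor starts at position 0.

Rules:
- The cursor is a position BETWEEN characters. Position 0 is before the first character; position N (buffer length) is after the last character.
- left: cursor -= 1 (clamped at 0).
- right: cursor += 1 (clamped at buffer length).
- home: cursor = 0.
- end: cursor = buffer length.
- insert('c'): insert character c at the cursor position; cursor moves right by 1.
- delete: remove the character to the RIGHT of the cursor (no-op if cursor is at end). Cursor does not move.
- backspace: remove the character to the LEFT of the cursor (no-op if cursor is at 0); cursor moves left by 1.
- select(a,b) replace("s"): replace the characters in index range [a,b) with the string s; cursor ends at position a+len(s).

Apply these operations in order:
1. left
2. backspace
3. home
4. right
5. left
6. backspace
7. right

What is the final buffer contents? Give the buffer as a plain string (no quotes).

After op 1 (left): buf='PXUR' cursor=0
After op 2 (backspace): buf='PXUR' cursor=0
After op 3 (home): buf='PXUR' cursor=0
After op 4 (right): buf='PXUR' cursor=1
After op 5 (left): buf='PXUR' cursor=0
After op 6 (backspace): buf='PXUR' cursor=0
After op 7 (right): buf='PXUR' cursor=1

Answer: PXUR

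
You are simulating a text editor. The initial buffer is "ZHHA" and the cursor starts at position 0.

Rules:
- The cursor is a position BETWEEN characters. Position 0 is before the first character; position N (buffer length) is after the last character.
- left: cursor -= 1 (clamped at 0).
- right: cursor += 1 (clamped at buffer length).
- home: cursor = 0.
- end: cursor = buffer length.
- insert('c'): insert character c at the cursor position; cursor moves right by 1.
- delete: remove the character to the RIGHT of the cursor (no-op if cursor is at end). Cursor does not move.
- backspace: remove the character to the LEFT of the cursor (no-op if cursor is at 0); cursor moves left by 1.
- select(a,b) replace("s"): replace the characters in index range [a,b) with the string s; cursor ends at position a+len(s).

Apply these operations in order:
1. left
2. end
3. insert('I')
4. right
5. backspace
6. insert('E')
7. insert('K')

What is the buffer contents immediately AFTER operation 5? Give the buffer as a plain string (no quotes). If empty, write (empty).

Answer: ZHHA

Derivation:
After op 1 (left): buf='ZHHA' cursor=0
After op 2 (end): buf='ZHHA' cursor=4
After op 3 (insert('I')): buf='ZHHAI' cursor=5
After op 4 (right): buf='ZHHAI' cursor=5
After op 5 (backspace): buf='ZHHA' cursor=4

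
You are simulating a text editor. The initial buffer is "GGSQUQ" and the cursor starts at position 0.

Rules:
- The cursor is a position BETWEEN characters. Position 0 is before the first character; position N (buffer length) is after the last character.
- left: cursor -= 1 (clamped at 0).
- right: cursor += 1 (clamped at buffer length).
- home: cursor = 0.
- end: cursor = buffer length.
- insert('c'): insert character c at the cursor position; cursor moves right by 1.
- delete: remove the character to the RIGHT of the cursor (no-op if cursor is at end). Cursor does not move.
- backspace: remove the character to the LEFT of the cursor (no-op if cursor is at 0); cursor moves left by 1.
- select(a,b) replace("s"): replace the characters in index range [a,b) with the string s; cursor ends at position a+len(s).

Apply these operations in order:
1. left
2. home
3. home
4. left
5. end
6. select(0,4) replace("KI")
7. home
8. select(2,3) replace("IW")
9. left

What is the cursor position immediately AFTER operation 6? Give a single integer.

After op 1 (left): buf='GGSQUQ' cursor=0
After op 2 (home): buf='GGSQUQ' cursor=0
After op 3 (home): buf='GGSQUQ' cursor=0
After op 4 (left): buf='GGSQUQ' cursor=0
After op 5 (end): buf='GGSQUQ' cursor=6
After op 6 (select(0,4) replace("KI")): buf='KIUQ' cursor=2

Answer: 2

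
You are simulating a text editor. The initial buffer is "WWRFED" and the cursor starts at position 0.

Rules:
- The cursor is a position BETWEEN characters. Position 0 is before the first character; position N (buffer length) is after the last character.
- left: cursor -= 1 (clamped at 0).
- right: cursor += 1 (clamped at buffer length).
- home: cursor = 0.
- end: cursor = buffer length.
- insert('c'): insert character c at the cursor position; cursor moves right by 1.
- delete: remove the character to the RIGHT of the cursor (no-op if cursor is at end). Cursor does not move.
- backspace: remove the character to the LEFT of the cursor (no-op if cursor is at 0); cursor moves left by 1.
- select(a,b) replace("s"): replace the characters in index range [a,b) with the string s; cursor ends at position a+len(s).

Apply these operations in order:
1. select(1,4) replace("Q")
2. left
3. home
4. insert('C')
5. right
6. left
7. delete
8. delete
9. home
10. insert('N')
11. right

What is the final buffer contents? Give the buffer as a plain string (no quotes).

Answer: NCED

Derivation:
After op 1 (select(1,4) replace("Q")): buf='WQED' cursor=2
After op 2 (left): buf='WQED' cursor=1
After op 3 (home): buf='WQED' cursor=0
After op 4 (insert('C')): buf='CWQED' cursor=1
After op 5 (right): buf='CWQED' cursor=2
After op 6 (left): buf='CWQED' cursor=1
After op 7 (delete): buf='CQED' cursor=1
After op 8 (delete): buf='CED' cursor=1
After op 9 (home): buf='CED' cursor=0
After op 10 (insert('N')): buf='NCED' cursor=1
After op 11 (right): buf='NCED' cursor=2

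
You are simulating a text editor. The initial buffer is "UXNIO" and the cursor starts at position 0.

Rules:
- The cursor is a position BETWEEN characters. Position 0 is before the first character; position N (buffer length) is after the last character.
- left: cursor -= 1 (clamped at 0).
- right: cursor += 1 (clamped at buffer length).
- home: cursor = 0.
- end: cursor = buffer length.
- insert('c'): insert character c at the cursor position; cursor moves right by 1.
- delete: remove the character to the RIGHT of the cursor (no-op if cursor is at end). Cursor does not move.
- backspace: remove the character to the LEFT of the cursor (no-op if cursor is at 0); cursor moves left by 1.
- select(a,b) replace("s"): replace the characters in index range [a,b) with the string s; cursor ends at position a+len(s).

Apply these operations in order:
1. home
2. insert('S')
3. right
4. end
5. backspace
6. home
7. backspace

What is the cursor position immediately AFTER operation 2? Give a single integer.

After op 1 (home): buf='UXNIO' cursor=0
After op 2 (insert('S')): buf='SUXNIO' cursor=1

Answer: 1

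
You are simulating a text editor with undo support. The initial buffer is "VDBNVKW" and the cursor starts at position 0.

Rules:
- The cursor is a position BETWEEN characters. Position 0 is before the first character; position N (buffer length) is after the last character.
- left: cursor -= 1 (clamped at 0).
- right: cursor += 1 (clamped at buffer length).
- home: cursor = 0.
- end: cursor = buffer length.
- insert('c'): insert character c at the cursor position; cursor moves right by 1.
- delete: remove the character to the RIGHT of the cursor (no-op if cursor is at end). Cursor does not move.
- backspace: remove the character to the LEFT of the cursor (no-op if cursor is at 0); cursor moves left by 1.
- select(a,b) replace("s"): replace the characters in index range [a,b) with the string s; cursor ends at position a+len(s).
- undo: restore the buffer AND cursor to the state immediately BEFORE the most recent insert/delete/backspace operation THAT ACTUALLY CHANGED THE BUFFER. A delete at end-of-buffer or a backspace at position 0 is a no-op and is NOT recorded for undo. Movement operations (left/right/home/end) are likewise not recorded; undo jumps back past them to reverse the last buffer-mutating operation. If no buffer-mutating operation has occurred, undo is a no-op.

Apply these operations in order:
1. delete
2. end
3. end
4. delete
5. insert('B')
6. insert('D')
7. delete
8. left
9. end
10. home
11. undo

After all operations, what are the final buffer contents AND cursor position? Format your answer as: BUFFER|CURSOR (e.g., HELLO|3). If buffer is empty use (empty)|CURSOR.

After op 1 (delete): buf='DBNVKW' cursor=0
After op 2 (end): buf='DBNVKW' cursor=6
After op 3 (end): buf='DBNVKW' cursor=6
After op 4 (delete): buf='DBNVKW' cursor=6
After op 5 (insert('B')): buf='DBNVKWB' cursor=7
After op 6 (insert('D')): buf='DBNVKWBD' cursor=8
After op 7 (delete): buf='DBNVKWBD' cursor=8
After op 8 (left): buf='DBNVKWBD' cursor=7
After op 9 (end): buf='DBNVKWBD' cursor=8
After op 10 (home): buf='DBNVKWBD' cursor=0
After op 11 (undo): buf='DBNVKWB' cursor=7

Answer: DBNVKWB|7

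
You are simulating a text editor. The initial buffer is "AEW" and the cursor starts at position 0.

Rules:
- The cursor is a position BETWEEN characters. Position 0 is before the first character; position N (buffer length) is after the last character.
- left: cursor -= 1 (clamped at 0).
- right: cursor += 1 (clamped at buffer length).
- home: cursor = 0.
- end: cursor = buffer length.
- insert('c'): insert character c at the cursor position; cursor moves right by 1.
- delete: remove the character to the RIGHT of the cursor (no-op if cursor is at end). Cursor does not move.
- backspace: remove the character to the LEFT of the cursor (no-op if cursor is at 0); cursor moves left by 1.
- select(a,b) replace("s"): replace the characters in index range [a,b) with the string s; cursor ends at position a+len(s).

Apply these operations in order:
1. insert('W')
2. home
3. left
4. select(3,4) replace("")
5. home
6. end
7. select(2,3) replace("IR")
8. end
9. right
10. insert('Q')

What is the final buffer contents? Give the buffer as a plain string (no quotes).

Answer: WAIRQ

Derivation:
After op 1 (insert('W')): buf='WAEW' cursor=1
After op 2 (home): buf='WAEW' cursor=0
After op 3 (left): buf='WAEW' cursor=0
After op 4 (select(3,4) replace("")): buf='WAE' cursor=3
After op 5 (home): buf='WAE' cursor=0
After op 6 (end): buf='WAE' cursor=3
After op 7 (select(2,3) replace("IR")): buf='WAIR' cursor=4
After op 8 (end): buf='WAIR' cursor=4
After op 9 (right): buf='WAIR' cursor=4
After op 10 (insert('Q')): buf='WAIRQ' cursor=5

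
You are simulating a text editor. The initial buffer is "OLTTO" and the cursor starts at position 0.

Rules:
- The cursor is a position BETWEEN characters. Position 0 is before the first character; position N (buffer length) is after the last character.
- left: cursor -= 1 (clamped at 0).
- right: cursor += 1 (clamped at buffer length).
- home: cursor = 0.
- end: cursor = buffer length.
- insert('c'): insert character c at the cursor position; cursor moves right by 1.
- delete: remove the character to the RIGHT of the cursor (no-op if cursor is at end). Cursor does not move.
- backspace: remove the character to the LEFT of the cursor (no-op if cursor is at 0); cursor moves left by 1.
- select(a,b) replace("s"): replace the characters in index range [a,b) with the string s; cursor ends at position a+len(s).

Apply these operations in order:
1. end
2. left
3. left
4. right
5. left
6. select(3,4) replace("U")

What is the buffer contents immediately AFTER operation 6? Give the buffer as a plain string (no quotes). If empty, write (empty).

Answer: OLTUO

Derivation:
After op 1 (end): buf='OLTTO' cursor=5
After op 2 (left): buf='OLTTO' cursor=4
After op 3 (left): buf='OLTTO' cursor=3
After op 4 (right): buf='OLTTO' cursor=4
After op 5 (left): buf='OLTTO' cursor=3
After op 6 (select(3,4) replace("U")): buf='OLTUO' cursor=4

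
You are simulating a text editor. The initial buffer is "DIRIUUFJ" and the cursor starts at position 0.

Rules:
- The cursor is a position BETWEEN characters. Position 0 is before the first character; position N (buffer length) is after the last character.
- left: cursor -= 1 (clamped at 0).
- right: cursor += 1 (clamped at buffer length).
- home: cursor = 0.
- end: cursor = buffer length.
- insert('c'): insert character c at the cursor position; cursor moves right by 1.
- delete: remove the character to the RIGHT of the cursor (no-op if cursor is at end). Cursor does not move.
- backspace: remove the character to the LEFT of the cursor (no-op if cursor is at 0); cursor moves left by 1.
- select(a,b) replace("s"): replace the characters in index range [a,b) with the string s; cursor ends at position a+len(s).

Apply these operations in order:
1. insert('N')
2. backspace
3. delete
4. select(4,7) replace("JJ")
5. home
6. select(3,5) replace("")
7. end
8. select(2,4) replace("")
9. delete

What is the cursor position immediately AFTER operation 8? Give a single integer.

After op 1 (insert('N')): buf='NDIRIUUFJ' cursor=1
After op 2 (backspace): buf='DIRIUUFJ' cursor=0
After op 3 (delete): buf='IRIUUFJ' cursor=0
After op 4 (select(4,7) replace("JJ")): buf='IRIUJJ' cursor=6
After op 5 (home): buf='IRIUJJ' cursor=0
After op 6 (select(3,5) replace("")): buf='IRIJ' cursor=3
After op 7 (end): buf='IRIJ' cursor=4
After op 8 (select(2,4) replace("")): buf='IR' cursor=2

Answer: 2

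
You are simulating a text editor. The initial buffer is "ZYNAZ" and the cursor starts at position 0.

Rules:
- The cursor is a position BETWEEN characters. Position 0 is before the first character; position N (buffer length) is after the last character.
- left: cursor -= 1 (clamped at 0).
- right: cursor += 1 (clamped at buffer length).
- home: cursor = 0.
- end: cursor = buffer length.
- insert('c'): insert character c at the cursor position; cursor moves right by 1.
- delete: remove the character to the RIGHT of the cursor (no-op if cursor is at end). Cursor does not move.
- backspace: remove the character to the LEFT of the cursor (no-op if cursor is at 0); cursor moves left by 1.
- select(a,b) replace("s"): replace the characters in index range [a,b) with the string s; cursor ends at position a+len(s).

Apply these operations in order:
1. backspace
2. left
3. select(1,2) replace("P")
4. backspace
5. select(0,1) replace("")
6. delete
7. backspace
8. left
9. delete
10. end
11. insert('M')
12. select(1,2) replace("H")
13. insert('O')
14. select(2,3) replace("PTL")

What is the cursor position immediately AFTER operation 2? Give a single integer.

After op 1 (backspace): buf='ZYNAZ' cursor=0
After op 2 (left): buf='ZYNAZ' cursor=0

Answer: 0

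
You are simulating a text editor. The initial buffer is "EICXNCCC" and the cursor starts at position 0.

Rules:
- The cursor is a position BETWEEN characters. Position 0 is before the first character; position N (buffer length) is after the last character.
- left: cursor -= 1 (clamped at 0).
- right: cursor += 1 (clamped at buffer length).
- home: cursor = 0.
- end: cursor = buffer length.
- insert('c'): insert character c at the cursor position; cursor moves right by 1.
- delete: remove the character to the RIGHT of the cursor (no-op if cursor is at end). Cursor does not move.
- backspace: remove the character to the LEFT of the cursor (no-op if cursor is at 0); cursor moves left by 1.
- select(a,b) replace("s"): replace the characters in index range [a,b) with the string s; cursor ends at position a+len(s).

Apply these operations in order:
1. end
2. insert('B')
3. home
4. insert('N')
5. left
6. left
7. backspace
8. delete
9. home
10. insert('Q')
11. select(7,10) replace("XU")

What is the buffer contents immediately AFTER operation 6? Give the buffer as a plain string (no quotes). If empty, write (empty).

Answer: NEICXNCCCB

Derivation:
After op 1 (end): buf='EICXNCCC' cursor=8
After op 2 (insert('B')): buf='EICXNCCCB' cursor=9
After op 3 (home): buf='EICXNCCCB' cursor=0
After op 4 (insert('N')): buf='NEICXNCCCB' cursor=1
After op 5 (left): buf='NEICXNCCCB' cursor=0
After op 6 (left): buf='NEICXNCCCB' cursor=0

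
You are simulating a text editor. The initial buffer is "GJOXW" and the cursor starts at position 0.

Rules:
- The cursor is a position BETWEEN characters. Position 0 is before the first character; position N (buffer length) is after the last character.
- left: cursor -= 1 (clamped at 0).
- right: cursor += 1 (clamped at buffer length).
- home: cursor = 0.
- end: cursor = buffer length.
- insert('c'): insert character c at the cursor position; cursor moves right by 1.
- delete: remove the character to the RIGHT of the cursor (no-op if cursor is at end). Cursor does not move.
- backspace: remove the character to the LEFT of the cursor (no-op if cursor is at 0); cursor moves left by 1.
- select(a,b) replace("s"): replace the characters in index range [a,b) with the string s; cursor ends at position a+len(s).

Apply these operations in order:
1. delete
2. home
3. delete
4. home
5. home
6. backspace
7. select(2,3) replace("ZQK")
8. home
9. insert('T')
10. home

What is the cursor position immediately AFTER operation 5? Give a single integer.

Answer: 0

Derivation:
After op 1 (delete): buf='JOXW' cursor=0
After op 2 (home): buf='JOXW' cursor=0
After op 3 (delete): buf='OXW' cursor=0
After op 4 (home): buf='OXW' cursor=0
After op 5 (home): buf='OXW' cursor=0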